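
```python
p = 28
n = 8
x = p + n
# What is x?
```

Trace:
`p = 28` → p = 28
`n = 8` → n = 8
`x = p + n` → x = 36
So x = 36

Answer: 36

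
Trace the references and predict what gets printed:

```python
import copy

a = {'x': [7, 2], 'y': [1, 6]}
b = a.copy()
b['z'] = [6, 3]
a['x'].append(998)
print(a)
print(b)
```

Key concept: shallow copy of dict with mutable values.
Step by step:
`a = {'x': [7, 2], 'y': [1, 6]}` → a = {'x': [7, 2], 'y': [1, 6]}
`b = a.copy()` → b = {'x': [7, 2], 'y': [1, 6]}
`b['z'] = [6, 3]` → b = {'x': [7, 2], 'y': [1, 6], 'z': [6, 3]}
`a['x'].append(998)` → a = {'x': [7, 2, 998], 'y': [1, 6]}; b = {'x': [7, 2, 998], 'y': [1, 6], 'z': [6, 3]}
`print(a)` → prints {'x': [7, 2, 998], 'y': [1, 6]}
`print(b)` → prints {'x': [7, 2, 998], 'y': [1, 6], 'z': [6, 3]}

Answer:
{'x': [7, 2, 998], 'y': [1, 6]}
{'x': [7, 2, 998], 'y': [1, 6], 'z': [6, 3]}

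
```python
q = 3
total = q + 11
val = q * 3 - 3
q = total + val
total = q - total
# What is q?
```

Trace:
`q = 3` → q = 3
`total = q + 11` → total = 14
`val = q * 3 - 3` → val = 6
`q = total + val` → q = 20
`total = q - total` → total = 6
So q = 20

Answer: 20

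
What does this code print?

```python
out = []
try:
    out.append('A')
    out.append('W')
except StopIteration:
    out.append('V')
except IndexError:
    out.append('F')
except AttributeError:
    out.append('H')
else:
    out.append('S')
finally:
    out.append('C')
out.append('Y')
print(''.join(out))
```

Execution trace: 'A' (try body) → 'W' (try body, no exception) → 'S' (else) → 'C' (finally) → 'Y' (after the try/except). Output: AWSCY

Answer: AWSCY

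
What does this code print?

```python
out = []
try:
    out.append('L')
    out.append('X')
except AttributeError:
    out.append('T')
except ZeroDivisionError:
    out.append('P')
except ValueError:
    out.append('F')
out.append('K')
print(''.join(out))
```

Execution trace: 'L' (try body) → 'X' (try body, no exception) → 'K' (after the try/except). Output: LXK

Answer: LXK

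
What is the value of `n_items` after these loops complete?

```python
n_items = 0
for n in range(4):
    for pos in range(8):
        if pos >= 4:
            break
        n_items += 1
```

Inner breaks at 4, outer runs 4 times
`n_items` takes the values: 0 → 1 → 2 → 3 → 4 → 5 → 6 → 7 → 8 → 9 → 10 → 11 → 12 → 13 → 14 → 15 → 16

Answer: 16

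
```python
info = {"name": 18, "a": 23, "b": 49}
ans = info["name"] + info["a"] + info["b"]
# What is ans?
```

Trace:
`info = {"name": 18, "a": 23, "b": 49}` → info = {'name': 18, 'a': 23, 'b': 49}
`ans = info["name"] + info["a"] + info["b"]` → ans = 90
So ans = 90

Answer: 90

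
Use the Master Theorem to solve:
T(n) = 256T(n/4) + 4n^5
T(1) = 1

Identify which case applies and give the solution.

a=256, b=4, f(n)=4n^5. log_4(256) = 4. Since c=5 > 4 and the regularity condition holds (256(n/4)^5 = (256/4^5)n^5 with 256/4^5 < 1), Case 3 applies: T(n) = Θ(f(n)) = O(n^5).

Answer: O(n^5) - Case 3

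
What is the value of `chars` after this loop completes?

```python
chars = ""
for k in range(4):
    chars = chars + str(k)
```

Concatenate digits 0 to 3
`chars` takes the values: "" → "0" → "01" → "012" → "0123"

Answer: "0123"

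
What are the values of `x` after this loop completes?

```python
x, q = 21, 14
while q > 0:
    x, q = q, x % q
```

GCD of 21 and 14
`x` takes the values: 21 → 14 → 7

Answer: 7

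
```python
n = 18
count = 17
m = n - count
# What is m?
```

Trace:
`n = 18` → n = 18
`count = 17` → count = 17
`m = n - count` → m = 1
So m = 1

Answer: 1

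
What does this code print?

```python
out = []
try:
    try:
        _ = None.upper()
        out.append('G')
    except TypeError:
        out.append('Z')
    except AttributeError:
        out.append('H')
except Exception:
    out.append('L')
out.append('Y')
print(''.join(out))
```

Execution trace: 'H' (inner except AttributeError) → 'Y' (after the try/except). Output: HY

Answer: HY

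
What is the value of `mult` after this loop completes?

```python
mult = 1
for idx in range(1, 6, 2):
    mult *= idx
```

Product of 1, 3, 5, ... up to 5
`mult` takes the values: 1 → 3 → 15

Answer: 15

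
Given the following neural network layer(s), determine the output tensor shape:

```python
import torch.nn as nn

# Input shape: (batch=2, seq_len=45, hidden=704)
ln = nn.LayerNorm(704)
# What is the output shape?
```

Input: (2, 45, 704) -> Output: (2, 45, 704)

Answer: (2, 45, 704)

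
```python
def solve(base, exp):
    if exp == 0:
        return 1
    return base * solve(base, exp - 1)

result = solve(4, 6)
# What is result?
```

solve(4, 6) = 4 * 4 * 4 * 4 * 4 * 4 = 4096

Answer: 4096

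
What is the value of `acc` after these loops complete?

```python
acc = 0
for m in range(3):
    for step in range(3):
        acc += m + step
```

Sum of all m+step for m,step in 3x3
`acc` takes the values: 0 → 1 → 3 → 4 → 6 → 9 → 11 → 14 → 18

Answer: 18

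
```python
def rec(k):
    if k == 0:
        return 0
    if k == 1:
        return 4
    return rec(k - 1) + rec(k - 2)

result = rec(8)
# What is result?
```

Build up from base cases: rec(0)=0, rec(1)=4, rec(2)=4, rec(3)=8, rec(4)=12, rec(5)=20, rec(6)=32, ..., rec(8)=84

Answer: 84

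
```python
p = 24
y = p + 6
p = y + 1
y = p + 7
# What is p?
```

Trace:
`p = 24` → p = 24
`y = p + 6` → y = 30
`p = y + 1` → p = 31
`y = p + 7` → y = 38
So p = 31

Answer: 31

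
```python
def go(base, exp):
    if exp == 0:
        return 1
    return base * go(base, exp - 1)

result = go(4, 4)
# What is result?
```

go(4, 4) = 4 * 4 * 4 * 4 = 256

Answer: 256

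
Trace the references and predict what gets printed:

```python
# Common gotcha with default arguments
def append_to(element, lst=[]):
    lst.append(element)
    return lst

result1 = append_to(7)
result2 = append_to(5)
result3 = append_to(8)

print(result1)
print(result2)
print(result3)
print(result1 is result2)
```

Key concept: mutable default argument gotcha.
Step by step:
`result1 = append_to(7)` → result1 = [7]
`result2 = append_to(5)` → result1 = [7, 5] (same object as result2); result2 = [7, 5] (same object as result1)
`result3 = append_to(8)` → result1 = [7, 5, 8] (same object as result2, result3); result2 = [7, 5, 8] (same object as result1, result3); result3 = [7, 5, 8] (same object as result1, result2)
`print(result1)` → prints [7, 5, 8]
`print(result2)` → prints [7, 5, 8]
`print(result3)` → prints [7, 5, 8]
`print(result1 is result2)` → prints True

Answer:
[7, 5, 8]
[7, 5, 8]
[7, 5, 8]
True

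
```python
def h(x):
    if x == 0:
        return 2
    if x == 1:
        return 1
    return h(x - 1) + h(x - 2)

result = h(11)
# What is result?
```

Build up from base cases: h(0)=2, h(1)=1, h(2)=3, h(3)=4, h(4)=7, h(5)=11, h(6)=18, ..., h(11)=199

Answer: 199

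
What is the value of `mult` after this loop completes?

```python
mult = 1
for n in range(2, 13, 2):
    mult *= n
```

Product of even numbers 2 to 12
`mult` takes the values: 1 → 2 → 8 → 48 → 384 → 3840 → 46080

Answer: 46080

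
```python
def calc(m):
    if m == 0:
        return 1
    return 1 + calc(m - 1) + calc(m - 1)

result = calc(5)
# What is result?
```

calc(m) = 1 + 2·calc(m-1), calc(0)=1. Closed form: (1+1)·2^5 - 1 = 63.

Answer: 63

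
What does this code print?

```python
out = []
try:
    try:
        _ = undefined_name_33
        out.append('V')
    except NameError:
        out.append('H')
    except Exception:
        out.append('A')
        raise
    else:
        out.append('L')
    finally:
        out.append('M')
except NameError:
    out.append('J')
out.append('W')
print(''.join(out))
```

Execution trace: 'H' (inner except NameError) → 'M' (inner finally) → 'W' (after the try/except). Output: HMW

Answer: HMW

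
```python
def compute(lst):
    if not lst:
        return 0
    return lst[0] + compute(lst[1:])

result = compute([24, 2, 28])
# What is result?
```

24 + 2 + 28 + 0 = 54

Answer: 54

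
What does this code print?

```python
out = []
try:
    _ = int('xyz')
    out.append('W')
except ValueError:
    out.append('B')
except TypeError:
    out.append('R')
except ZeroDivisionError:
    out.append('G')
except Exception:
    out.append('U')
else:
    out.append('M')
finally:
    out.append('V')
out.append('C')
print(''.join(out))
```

Execution trace: 'B' (except ValueError) → 'V' (finally) → 'C' (after the try/except). Output: BVC

Answer: BVC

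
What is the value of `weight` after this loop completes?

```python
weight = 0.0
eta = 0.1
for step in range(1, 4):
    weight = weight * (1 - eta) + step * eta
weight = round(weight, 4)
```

Moving average with lr=0.1
`weight` takes the values: 0.0 → 0.1 → 0.29 → 0.561

Answer: 0.561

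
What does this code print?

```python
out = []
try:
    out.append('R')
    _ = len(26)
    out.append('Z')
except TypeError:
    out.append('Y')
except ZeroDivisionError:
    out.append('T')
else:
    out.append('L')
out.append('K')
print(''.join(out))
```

Execution trace: 'R' (try body) → 'Y' (except TypeError) → 'K' (after the try/except). Output: RYK

Answer: RYK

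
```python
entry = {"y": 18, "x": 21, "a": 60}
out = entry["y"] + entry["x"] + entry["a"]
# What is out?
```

Trace:
`entry = {"y": 18, "x": 21, "a": 60}` → entry = {'y': 18, 'x': 21, 'a': 60}
`out = entry["y"] + entry["x"] + entry["a"]` → out = 99
So out = 99

Answer: 99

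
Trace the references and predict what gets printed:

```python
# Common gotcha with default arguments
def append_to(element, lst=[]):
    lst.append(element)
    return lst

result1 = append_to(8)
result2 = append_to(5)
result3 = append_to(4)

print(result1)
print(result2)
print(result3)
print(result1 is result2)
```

Key concept: mutable default argument gotcha.
Step by step:
`result1 = append_to(8)` → result1 = [8]
`result2 = append_to(5)` → result1 = [8, 5] (same object as result2); result2 = [8, 5] (same object as result1)
`result3 = append_to(4)` → result1 = [8, 5, 4] (same object as result2, result3); result2 = [8, 5, 4] (same object as result1, result3); result3 = [8, 5, 4] (same object as result1, result2)
`print(result1)` → prints [8, 5, 4]
`print(result2)` → prints [8, 5, 4]
`print(result3)` → prints [8, 5, 4]
`print(result1 is result2)` → prints True

Answer:
[8, 5, 4]
[8, 5, 4]
[8, 5, 4]
True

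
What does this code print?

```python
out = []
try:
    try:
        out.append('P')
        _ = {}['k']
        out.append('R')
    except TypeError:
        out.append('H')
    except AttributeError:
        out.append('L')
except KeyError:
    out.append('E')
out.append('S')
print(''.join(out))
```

Execution trace: 'P' (try body) → 'E' (outer except KeyError) → 'S' (after the try/except). Output: PES

Answer: PES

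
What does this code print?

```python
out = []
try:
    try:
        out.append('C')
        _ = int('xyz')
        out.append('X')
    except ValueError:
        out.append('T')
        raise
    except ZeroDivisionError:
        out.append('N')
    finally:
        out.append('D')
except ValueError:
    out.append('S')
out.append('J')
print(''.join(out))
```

Execution trace: 'C' (inner try body) → 'T' (inner except ValueError) → 'D' (inner finally) → 'S' (outer except ValueError) → 'J' (after the try/except). Output: CTDSJ

Answer: CTDSJ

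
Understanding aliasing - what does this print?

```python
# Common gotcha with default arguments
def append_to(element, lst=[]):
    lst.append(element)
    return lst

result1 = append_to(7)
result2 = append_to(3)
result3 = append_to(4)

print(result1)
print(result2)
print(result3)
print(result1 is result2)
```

Key concept: mutable default argument gotcha.
Step by step:
`result1 = append_to(7)` → result1 = [7]
`result2 = append_to(3)` → result1 = [7, 3] (same object as result2); result2 = [7, 3] (same object as result1)
`result3 = append_to(4)` → result1 = [7, 3, 4] (same object as result2, result3); result2 = [7, 3, 4] (same object as result1, result3); result3 = [7, 3, 4] (same object as result1, result2)
`print(result1)` → prints [7, 3, 4]
`print(result2)` → prints [7, 3, 4]
`print(result3)` → prints [7, 3, 4]
`print(result1 is result2)` → prints True

Answer:
[7, 3, 4]
[7, 3, 4]
[7, 3, 4]
True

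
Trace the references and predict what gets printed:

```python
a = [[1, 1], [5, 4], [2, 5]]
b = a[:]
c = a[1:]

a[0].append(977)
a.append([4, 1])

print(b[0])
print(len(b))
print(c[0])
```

Key concept: slice with nested mutation.
Step by step:
`a = [[1, 1], [5, 4], [2, 5]]` → a = [[1, 1], [5, 4], [2, 5]]
`b = a[:]` → b = [[1, 1], [5, 4], [2, 5]]
`c = a[1:]` → c = [[5, 4], [2, 5]]
`a[0].append(977)` → a = [[1, 1, 977], [5, 4], [2, 5]]; b = [[1, 1, 977], [5, 4], [2, 5]]
`a.append([4, 1])` → a = [[1, 1, 977], [5, 4], [2, 5], [4, 1]]
`print(b[0])` → prints [1, 1, 977]
`print(len(b))` → prints 3
`print(c[0])` → prints [5, 4]

Answer:
[1, 1, 977]
3
[5, 4]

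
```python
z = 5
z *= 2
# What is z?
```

Trace:
`z = 5` → z = 5
`z *= 2` → z = 10
So z = 10

Answer: 10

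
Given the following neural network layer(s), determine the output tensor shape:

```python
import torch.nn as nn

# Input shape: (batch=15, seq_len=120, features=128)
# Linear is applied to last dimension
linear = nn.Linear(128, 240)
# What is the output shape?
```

Input: (15, 120, 128) -> Output: (15, 120, 240)

Answer: (15, 120, 240)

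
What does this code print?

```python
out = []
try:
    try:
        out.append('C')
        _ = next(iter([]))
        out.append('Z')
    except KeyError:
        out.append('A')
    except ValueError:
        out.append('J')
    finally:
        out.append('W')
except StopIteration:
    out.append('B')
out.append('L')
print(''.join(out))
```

Execution trace: 'C' (try body) → 'W' (finally) → 'B' (outer except StopIteration) → 'L' (after the try/except). Output: CWBL

Answer: CWBL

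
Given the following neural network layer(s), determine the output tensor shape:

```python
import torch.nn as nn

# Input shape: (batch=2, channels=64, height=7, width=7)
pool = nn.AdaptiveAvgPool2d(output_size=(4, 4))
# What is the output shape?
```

Input: (2, 64, 7, 7) -> Output: (2, 64, 4, 4)

Answer: (2, 64, 4, 4)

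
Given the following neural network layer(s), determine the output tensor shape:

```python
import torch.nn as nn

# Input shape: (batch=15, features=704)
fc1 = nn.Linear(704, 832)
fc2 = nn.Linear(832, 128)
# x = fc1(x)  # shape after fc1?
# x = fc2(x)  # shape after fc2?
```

Input: (15, 704) -> after fc1: (15, 832) -> Output: (15, 128)

Answer: (15, 128)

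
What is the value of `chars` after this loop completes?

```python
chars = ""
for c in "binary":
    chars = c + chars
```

Reverse 'binary'
`chars` takes the values: "" → "b" → "ib" → "nib" → "anib" → "ranib" → "yranib"

Answer: "yranib"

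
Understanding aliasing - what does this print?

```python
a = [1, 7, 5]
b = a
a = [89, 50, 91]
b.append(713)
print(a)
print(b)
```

Key concept: rebinding vs mutation: a is rebound to a new list, b still points at the original.
Step by step:
`a = [1, 7, 5]` → a = [1, 7, 5]
`b = a` → b = [1, 7, 5] (same object as a)
`a = [89, 50, 91]` → a = [89, 50, 91]
`b.append(713)` → b = [1, 7, 5, 713]
`print(a)` → prints [89, 50, 91]
`print(b)` → prints [1, 7, 5, 713]

Answer:
[89, 50, 91]
[1, 7, 5, 713]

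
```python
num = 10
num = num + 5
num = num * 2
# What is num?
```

Trace:
`num = 10` → num = 10
`num = num + 5` → num = 15
`num = num * 2` → num = 30
So num = 30

Answer: 30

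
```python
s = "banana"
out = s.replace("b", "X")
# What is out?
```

Trace:
`s = "banana"` → s = 'banana'
`out = s.replace("b", "X")` → out = 'Xanana'
So out = 'Xanana'

Answer: 'Xanana'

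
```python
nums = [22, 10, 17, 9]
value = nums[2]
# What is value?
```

Trace:
`nums = [22, 10, 17, 9]` → nums = [22, 10, 17, 9]
`value = nums[2]` → value = 17
So value = 17

Answer: 17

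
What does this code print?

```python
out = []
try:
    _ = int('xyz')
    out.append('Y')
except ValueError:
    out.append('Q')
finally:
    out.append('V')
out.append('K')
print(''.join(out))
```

Execution trace: 'Q' (except ValueError) → 'V' (finally) → 'K' (after the try/except). Output: QVK

Answer: QVK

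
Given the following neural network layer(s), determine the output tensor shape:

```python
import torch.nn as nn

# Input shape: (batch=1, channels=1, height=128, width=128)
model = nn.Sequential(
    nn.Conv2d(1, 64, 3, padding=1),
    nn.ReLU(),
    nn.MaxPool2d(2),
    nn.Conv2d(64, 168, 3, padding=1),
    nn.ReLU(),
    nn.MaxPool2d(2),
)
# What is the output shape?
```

Input: (1, 1, 128, 128) -> after first Conv2d: (1, 64, 128, 128) -> after first MaxPool2d: (1, 64, 64, 64) -> after second Conv2d: (1, 168, 64, 64) -> Output: (1, 168, 32, 32)

Answer: (1, 168, 32, 32)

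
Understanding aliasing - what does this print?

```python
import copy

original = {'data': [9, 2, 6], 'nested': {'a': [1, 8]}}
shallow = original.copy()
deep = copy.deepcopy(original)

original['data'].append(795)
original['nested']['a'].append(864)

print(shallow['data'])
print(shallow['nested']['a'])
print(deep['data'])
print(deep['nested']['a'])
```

Key concept: comparing shallow vs deep copy.
Step by step:
`original = {'data': [9, 2, 6], 'nested': {'a': [1, 8]}}` → original = {'data': [9, 2, 6], 'nested': {'a': [1, 8]}}
`shallow = original.copy()` → shallow = {'data': [9, 2, 6], 'nested': {'a': [1, 8]}}
`deep = copy.deepcopy(original)` → deep = {'data': [9, 2, 6], 'nested': {'a': [1, 8]}}
`original['data'].append(795)` → original = {'data': [9, 2, 6, 795], 'nested': {'a': [1, 8]}}; shallow = {'data': [9, 2, 6, 795], 'nested': {'a': [1, 8]}}
`original['nested']['a'].append(864)` → original = {'data': [9, 2, 6, 795], 'nested': {'a': [1, 8, 864]}}; shallow = {'data': [9, 2, 6, 795], 'nested': {'a': [1, 8, 864]}}
`print(shallow['data'])` → prints [9, 2, 6, 795]
`print(shallow['nested']['a'])` → prints [1, 8, 864]
`print(deep['data'])` → prints [9, 2, 6]
`print(deep['nested']['a'])` → prints [1, 8]

Answer:
[9, 2, 6, 795]
[1, 8, 864]
[9, 2, 6]
[1, 8]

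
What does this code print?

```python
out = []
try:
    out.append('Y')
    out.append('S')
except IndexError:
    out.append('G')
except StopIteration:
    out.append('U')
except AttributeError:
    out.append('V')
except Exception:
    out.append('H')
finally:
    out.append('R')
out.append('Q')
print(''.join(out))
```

Execution trace: 'Y' (try body) → 'S' (try body, no exception) → 'R' (finally) → 'Q' (after the try/except). Output: YSRQ

Answer: YSRQ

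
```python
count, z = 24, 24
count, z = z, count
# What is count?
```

Trace:
`count, z = 24, 24` → count = 24; z = 24
`count, z = z, count` → count = 24; z = 24
So count = 24

Answer: 24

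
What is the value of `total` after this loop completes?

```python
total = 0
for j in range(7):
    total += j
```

Sum of 0 to 6 = 21
`total` takes the values: 0 → 1 → 3 → 6 → 10 → 15 → 21

Answer: 21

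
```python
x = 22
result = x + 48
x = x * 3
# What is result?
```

Trace:
`x = 22` → x = 22
`result = x + 48` → result = 70
`x = x * 3` → x = 66
So result = 70

Answer: 70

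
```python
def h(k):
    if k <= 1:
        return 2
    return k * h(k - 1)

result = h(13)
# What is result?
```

h(13) = 13 * 12 * 11 * 10 * 9 * 8 * 7 * 6 * 5 * 4 * 3 * 2 * 2 = 12454041600

Answer: 12454041600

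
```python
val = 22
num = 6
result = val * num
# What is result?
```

Trace:
`val = 22` → val = 22
`num = 6` → num = 6
`result = val * num` → result = 132
So result = 132

Answer: 132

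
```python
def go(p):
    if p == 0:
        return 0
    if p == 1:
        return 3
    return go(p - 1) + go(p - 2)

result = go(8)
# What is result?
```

Build up from base cases: go(0)=0, go(1)=3, go(2)=3, go(3)=6, go(4)=9, go(5)=15, go(6)=24, ..., go(8)=63

Answer: 63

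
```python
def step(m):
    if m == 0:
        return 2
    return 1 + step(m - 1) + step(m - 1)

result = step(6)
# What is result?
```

step(m) = 1 + 2·step(m-1), step(0)=2. Closed form: (2+1)·2^6 - 1 = 191.

Answer: 191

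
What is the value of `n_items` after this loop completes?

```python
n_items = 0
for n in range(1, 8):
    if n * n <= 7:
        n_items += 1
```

Count numbers where n² ≤ 7
`n_items` takes the values: 0 → 1 → 2

Answer: 2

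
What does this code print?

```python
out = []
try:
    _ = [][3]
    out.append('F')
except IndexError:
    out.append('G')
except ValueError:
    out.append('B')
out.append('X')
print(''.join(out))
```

Execution trace: 'G' (except IndexError) → 'X' (after the try/except). Output: GX

Answer: GX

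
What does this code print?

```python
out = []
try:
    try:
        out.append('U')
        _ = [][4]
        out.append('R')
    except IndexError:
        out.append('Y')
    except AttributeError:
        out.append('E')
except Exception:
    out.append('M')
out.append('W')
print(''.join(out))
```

Execution trace: 'U' (inner try body) → 'Y' (inner except IndexError) → 'W' (after the try/except). Output: UYW

Answer: UYW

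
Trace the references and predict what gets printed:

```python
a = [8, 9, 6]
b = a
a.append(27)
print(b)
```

Key concept: basic list aliasing.
Step by step:
`a = [8, 9, 6]` → a = [8, 9, 6]
`b = a` → b = [8, 9, 6] (same object as a)
`a.append(27)` → a = [8, 9, 6, 27] (same object as b); b = [8, 9, 6, 27] (same object as a)
`print(b)` → prints [8, 9, 6, 27]

Answer: [8, 9, 6, 27]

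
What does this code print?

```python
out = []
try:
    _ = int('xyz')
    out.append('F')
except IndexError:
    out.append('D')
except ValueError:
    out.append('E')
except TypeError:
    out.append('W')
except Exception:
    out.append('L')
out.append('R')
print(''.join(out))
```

Execution trace: 'E' (except ValueError) → 'R' (after the try/except). Output: ER

Answer: ER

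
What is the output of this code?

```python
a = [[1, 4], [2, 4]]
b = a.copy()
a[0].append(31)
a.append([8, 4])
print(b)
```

Key concept: shallow copy with nested lists.
Step by step:
`a = [[1, 4], [2, 4]]` → a = [[1, 4], [2, 4]]
`b = a.copy()` → b = [[1, 4], [2, 4]]
`a[0].append(31)` → a = [[1, 4, 31], [2, 4]]; b = [[1, 4, 31], [2, 4]]
`a.append([8, 4])` → a = [[1, 4, 31], [2, 4], [8, 4]]
`print(b)` → prints [[1, 4, 31], [2, 4]]

Answer: [[1, 4, 31], [2, 4]]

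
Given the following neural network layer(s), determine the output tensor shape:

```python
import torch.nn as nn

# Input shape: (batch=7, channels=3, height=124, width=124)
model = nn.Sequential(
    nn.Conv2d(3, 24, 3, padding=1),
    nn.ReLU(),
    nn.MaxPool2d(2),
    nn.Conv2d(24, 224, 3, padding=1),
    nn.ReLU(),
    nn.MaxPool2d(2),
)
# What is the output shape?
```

Input: (7, 3, 124, 124) -> after first Conv2d: (7, 24, 124, 124) -> after first MaxPool2d: (7, 24, 62, 62) -> after second Conv2d: (7, 224, 62, 62) -> Output: (7, 224, 31, 31)

Answer: (7, 224, 31, 31)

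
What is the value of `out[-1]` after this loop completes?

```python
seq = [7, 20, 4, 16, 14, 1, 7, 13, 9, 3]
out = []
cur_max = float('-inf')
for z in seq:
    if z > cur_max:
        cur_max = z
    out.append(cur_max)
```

Running max ends at 20
`out` takes the values: [] → [7] → [7, 20] → [7, 20, 20] → [7, 20, 20, 20] → [7, 20, 20, 20, 20] → [7, 20, 20, 20, 20, 20] → [7, 20, 20, 20, 20, 20, 20] → [7, 20, 20, 20, 20, 20, 20, 20] → [7, 20, 20, 20, 20, 20, 20, 20, 20] → [7, 20, 20, 20, 20, 20, 20, 20, 20, 20]
So `out[-1]` = 20

Answer: 20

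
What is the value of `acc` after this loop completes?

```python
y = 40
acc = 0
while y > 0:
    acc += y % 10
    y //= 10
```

Sum digits of 40
`acc` takes the values: 0 → 4

Answer: 4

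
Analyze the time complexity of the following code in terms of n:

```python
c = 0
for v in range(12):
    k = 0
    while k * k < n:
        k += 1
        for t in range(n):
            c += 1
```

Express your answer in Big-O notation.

Each loop level contributes: 1 × √n × n. Multiplying the contributions gives O(n√n).

Answer: O(n√n)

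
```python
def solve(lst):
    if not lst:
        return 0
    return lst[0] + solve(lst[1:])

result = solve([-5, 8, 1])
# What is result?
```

(-5) + 8 + 1 + 0 = 4

Answer: 4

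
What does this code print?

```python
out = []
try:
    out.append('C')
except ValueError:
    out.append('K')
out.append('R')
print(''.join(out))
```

Execution trace: 'C' (try body, no exception) → 'R' (after the try/except). Output: CR

Answer: CR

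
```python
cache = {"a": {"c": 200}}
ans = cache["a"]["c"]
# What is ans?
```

Trace:
`cache = {"a": {"c": 200}}` → cache = {'a': {'c': 200}}
`ans = cache["a"]["c"]` → ans = 200
So ans = 200

Answer: 200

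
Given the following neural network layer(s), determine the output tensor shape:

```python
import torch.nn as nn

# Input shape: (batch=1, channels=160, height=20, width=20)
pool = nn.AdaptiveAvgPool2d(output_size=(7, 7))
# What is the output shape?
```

Input: (1, 160, 20, 20) -> Output: (1, 160, 7, 7)

Answer: (1, 160, 7, 7)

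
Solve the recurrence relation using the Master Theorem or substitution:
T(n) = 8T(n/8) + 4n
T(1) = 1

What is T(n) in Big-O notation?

By Master Theorem: a=8, b=8, f(n)=4n. Since log_8(8) = 1 and f(n) = Θ(n^1), Case 2 applies. T(n) = O(n log n).

Answer: O(n log n)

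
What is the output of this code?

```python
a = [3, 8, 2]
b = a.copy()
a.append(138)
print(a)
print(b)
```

Key concept: list.copy() creates independent copy.
Step by step:
`a = [3, 8, 2]` → a = [3, 8, 2]
`b = a.copy()` → b = [3, 8, 2]
`a.append(138)` → a = [3, 8, 2, 138]
`print(a)` → prints [3, 8, 2, 138]
`print(b)` → prints [3, 8, 2]

Answer:
[3, 8, 2, 138]
[3, 8, 2]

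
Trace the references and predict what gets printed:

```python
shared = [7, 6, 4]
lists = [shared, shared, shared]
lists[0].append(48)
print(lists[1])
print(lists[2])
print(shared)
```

Key concept: list of same reference.
Step by step:
`shared = [7, 6, 4]` → shared = [7, 6, 4]
`lists = [shared, shared, shared]` → lists = [[7, 6, 4], [7, 6, 4], [7, 6, 4]]
`lists[0].append(48)` → shared = [7, 6, 4, 48]; lists = [[7, 6, 4, 48], [7, 6, 4, 48], [7, 6, 4, 48]]
`print(lists[1])` → prints [7, 6, 4, 48]
`print(lists[2])` → prints [7, 6, 4, 48]
`print(shared)` → prints [7, 6, 4, 48]

Answer:
[7, 6, 4, 48]
[7, 6, 4, 48]
[7, 6, 4, 48]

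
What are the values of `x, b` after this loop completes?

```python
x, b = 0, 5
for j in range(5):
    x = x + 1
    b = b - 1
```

x goes 0→5, b goes 5→0
`x, b` takes the values: (0, 5) → (1, 5) → (1, 4) → (2, 4) → (2, 3) → (3, 3) → (3, 2) → (4, 2) → (4, 1) → (5, 1) → (5, 0)

Answer: 5, 0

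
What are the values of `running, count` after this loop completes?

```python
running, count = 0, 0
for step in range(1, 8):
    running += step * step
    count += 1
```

Sum of squares and count
`running, count` takes the values: (0, 0) → (1, 0) → (1, 1) → (5, 1) → (5, 2) → (14, 2) → (14, 3) → (30, 3) → (30, 4) → (55, 4) → (55, 5) → (91, 5) → (91, 6) → (140, 6) → (140, 7)

Answer: 140, 7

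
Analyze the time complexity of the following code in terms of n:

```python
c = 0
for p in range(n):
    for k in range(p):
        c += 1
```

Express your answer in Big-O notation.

Each loop level contributes: n × n. Multiplying the contributions gives O(n^2).

Answer: O(n^2)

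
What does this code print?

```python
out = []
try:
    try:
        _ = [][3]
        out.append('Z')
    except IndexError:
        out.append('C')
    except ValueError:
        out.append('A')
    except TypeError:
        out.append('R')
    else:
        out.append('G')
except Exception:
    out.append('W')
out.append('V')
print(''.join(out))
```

Execution trace: 'C' (inner except IndexError) → 'V' (after the try/except). Output: CV

Answer: CV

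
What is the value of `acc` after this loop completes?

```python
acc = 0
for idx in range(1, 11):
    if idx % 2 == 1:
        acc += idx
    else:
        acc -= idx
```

Add odd, subtract even
`acc` takes the values: 0 → 1 → -1 → 2 → -2 → 3 → -3 → 4 → -4 → 5 → -5

Answer: -5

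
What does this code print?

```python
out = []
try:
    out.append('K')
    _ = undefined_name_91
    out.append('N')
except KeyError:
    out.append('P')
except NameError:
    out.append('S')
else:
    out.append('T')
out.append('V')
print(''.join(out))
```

Execution trace: 'K' (try body) → 'S' (except NameError) → 'V' (after the try/except). Output: KSV

Answer: KSV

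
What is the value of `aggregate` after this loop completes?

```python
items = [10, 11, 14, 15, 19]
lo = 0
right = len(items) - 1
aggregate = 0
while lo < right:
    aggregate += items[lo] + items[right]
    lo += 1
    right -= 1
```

Sum of pairs from ends
`aggregate` takes the values: 0 → 29 → 55

Answer: 55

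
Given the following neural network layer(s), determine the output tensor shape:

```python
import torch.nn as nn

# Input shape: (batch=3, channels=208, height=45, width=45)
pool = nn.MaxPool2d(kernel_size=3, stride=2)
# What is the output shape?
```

Input: (3, 208, 45, 45) -> Output: (3, 208, 22, 22)

Answer: (3, 208, 22, 22)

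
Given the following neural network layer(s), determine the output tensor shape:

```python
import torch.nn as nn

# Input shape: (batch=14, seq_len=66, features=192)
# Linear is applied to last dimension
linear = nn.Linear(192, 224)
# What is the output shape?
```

Input: (14, 66, 192) -> Output: (14, 66, 224)

Answer: (14, 66, 224)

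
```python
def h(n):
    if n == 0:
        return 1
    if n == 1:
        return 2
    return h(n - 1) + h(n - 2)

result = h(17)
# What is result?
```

Build up from base cases: h(0)=1, h(1)=2, h(2)=3, h(3)=5, h(4)=8, h(5)=13, h(6)=21, ..., h(17)=4181

Answer: 4181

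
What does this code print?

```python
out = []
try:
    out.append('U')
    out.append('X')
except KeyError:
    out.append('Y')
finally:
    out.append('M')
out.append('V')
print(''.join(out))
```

Execution trace: 'U' (try body) → 'X' (try body, no exception) → 'M' (finally) → 'V' (after the try/except). Output: UXMV

Answer: UXMV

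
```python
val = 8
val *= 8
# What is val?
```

Trace:
`val = 8` → val = 8
`val *= 8` → val = 64
So val = 64

Answer: 64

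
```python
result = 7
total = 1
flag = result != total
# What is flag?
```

Trace:
`result = 7` → result = 7
`total = 1` → total = 1
`flag = result != total` → flag = True
So flag = True

Answer: True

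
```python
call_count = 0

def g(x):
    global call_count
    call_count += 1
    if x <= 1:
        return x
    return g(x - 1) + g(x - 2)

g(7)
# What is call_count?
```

Calls(x) = 1 + Calls(x-1) + Calls(x-2); Calls(0)=Calls(1)=1. For x=7 this gives 41.

Answer: 41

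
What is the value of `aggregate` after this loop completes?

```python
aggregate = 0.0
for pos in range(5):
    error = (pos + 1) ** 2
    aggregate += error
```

Sum of squared losses 1² + 2² + ... + 5²
`aggregate` takes the values: 0.0 → 1.0 → 5.0 → 14.0 → 30.0 → 55.0

Answer: 55.0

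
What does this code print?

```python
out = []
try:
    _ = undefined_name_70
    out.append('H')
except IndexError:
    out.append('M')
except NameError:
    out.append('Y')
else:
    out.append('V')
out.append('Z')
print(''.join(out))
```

Execution trace: 'Y' (except NameError) → 'Z' (after the try/except). Output: YZ

Answer: YZ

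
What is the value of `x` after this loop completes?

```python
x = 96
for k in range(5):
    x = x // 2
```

Halve 5 times: 96 // 2^5 = 3
`x` takes the values: 96 → 48 → 24 → 12 → 6 → 3

Answer: 3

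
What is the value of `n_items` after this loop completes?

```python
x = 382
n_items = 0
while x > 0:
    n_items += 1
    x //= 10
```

Count digits by repeated division by 10
`n_items` takes the values: 0 → 1 → 2 → 3

Answer: 3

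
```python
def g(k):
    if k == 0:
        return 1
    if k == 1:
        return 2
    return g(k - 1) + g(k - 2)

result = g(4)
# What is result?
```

Build up from base cases: g(0)=1, g(1)=2, g(2)=3, g(3)=5, g(4)=8

Answer: 8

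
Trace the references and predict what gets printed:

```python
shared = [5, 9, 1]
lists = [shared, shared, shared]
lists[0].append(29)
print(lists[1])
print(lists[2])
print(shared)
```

Key concept: list of same reference.
Step by step:
`shared = [5, 9, 1]` → shared = [5, 9, 1]
`lists = [shared, shared, shared]` → lists = [[5, 9, 1], [5, 9, 1], [5, 9, 1]]
`lists[0].append(29)` → shared = [5, 9, 1, 29]; lists = [[5, 9, 1, 29], [5, 9, 1, 29], [5, 9, 1, 29]]
`print(lists[1])` → prints [5, 9, 1, 29]
`print(lists[2])` → prints [5, 9, 1, 29]
`print(shared)` → prints [5, 9, 1, 29]

Answer:
[5, 9, 1, 29]
[5, 9, 1, 29]
[5, 9, 1, 29]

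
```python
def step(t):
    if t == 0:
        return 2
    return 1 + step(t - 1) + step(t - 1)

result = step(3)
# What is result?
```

step(t) = 1 + 2·step(t-1), step(0)=2. Closed form: (2+1)·2^3 - 1 = 23.

Answer: 23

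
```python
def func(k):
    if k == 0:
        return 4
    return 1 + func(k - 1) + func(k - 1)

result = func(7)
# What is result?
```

func(k) = 1 + 2·func(k-1), func(0)=4. Closed form: (4+1)·2^7 - 1 = 639.

Answer: 639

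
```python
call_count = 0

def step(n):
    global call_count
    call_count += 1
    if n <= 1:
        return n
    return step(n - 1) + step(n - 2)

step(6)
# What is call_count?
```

Calls(n) = 1 + Calls(n-1) + Calls(n-2); Calls(0)=Calls(1)=1. For n=6 this gives 25.

Answer: 25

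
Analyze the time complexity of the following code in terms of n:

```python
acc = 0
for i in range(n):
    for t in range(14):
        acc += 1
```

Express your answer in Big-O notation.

Each loop level contributes: n × 1. Multiplying the contributions gives O(n).

Answer: O(n)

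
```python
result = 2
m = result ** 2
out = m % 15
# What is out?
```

Trace:
`result = 2` → result = 2
`m = result ** 2` → m = 4
`out = m % 15` → out = 4
So out = 4

Answer: 4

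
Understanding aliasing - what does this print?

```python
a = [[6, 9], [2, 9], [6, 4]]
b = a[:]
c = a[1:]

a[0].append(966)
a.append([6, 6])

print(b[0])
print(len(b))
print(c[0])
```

Key concept: slice with nested mutation.
Step by step:
`a = [[6, 9], [2, 9], [6, 4]]` → a = [[6, 9], [2, 9], [6, 4]]
`b = a[:]` → b = [[6, 9], [2, 9], [6, 4]]
`c = a[1:]` → c = [[2, 9], [6, 4]]
`a[0].append(966)` → a = [[6, 9, 966], [2, 9], [6, 4]]; b = [[6, 9, 966], [2, 9], [6, 4]]
`a.append([6, 6])` → a = [[6, 9, 966], [2, 9], [6, 4], [6, 6]]
`print(b[0])` → prints [6, 9, 966]
`print(len(b))` → prints 3
`print(c[0])` → prints [2, 9]

Answer:
[6, 9, 966]
3
[2, 9]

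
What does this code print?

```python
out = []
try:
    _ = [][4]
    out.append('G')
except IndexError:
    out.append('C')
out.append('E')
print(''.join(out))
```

Execution trace: 'C' (except IndexError) → 'E' (after the try/except). Output: CE

Answer: CE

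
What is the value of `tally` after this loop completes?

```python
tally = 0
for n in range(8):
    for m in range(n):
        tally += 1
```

Triangle number: 0+1+2+...+7
`tally` takes the values: 0 → 1 → 2 → 3 → 4 → 5 → 6 → 7 → 8 → 9 → 10 → 11 → 12 → 13 → 14 → 15 → 16 → 17 → 18 → 19 → 20 → 21 → 22 → 23 → 24 → 25 → 26 → 27 → 28

Answer: 28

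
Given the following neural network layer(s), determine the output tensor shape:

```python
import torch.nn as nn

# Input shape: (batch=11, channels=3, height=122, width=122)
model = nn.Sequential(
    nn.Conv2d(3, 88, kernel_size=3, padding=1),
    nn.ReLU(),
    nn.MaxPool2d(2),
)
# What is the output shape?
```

Input: (11, 3, 122, 122) -> after Conv2d: (11, 88, 122, 122) -> after ReLU: (11, 88, 122, 122) -> Output: (11, 88, 61, 61)

Answer: (11, 88, 61, 61)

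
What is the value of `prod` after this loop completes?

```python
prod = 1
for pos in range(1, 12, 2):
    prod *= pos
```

Product of 1, 3, 5, ... up to 11
`prod` takes the values: 1 → 3 → 15 → 105 → 945 → 10395

Answer: 10395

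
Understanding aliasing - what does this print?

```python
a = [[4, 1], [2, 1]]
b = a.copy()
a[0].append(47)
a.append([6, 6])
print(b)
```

Key concept: shallow copy with nested lists.
Step by step:
`a = [[4, 1], [2, 1]]` → a = [[4, 1], [2, 1]]
`b = a.copy()` → b = [[4, 1], [2, 1]]
`a[0].append(47)` → a = [[4, 1, 47], [2, 1]]; b = [[4, 1, 47], [2, 1]]
`a.append([6, 6])` → a = [[4, 1, 47], [2, 1], [6, 6]]
`print(b)` → prints [[4, 1, 47], [2, 1]]

Answer: [[4, 1, 47], [2, 1]]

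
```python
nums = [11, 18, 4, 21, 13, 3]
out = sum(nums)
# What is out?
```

Trace:
`nums = [11, 18, 4, 21, 13, 3]` → nums = [11, 18, 4, 21, 13, 3]
`out = sum(nums)` → out = 70
So out = 70

Answer: 70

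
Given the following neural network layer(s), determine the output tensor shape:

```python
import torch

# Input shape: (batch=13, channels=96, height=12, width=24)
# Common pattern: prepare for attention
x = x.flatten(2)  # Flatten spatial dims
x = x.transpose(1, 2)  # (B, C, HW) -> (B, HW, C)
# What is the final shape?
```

Input: (13, 96, 12, 24) -> after flatten(2): (13, 96, 288) -> Output: (13, 288, 96)

Answer: (13, 288, 96)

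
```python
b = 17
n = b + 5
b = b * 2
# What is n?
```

Trace:
`b = 17` → b = 17
`n = b + 5` → n = 22
`b = b * 2` → b = 34
So n = 22

Answer: 22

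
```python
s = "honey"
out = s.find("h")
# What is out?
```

Trace:
`s = "honey"` → s = 'honey'
`out = s.find("h")` → out = 0
So out = 0

Answer: 0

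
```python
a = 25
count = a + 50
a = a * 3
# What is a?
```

Trace:
`a = 25` → a = 25
`count = a + 50` → count = 75
`a = a * 3` → a = 75
So a = 75

Answer: 75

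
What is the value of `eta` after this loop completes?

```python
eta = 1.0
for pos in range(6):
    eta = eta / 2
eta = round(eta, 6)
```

Halving LR 6 times: 1 / 2^6
`eta` takes the values: 1.0 → 0.5 → 0.25 → 0.125 → 0.0625 → 0.03125 → 0.015625

Answer: 0.015625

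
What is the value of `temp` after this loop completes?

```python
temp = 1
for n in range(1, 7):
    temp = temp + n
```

Start at 1, add 1 through 6
`temp` takes the values: 1 → 2 → 4 → 7 → 11 → 16 → 22

Answer: 22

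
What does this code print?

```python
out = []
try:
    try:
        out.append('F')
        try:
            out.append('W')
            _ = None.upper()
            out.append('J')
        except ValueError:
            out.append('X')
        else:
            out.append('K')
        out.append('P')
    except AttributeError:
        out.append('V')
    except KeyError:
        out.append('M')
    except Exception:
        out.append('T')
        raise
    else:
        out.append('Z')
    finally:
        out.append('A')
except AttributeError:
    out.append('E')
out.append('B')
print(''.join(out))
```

Execution trace: 'F' (try body) → 'W' (inner try body) → 'V' (except AttributeError) → 'A' (finally) → 'B' (after the try/except). Output: FWVAB

Answer: FWVAB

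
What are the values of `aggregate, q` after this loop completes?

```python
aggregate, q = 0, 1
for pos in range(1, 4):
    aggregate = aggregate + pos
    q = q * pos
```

Sum and factorial of 1 to 3
`aggregate, q` takes the values: (0, 1) → (1, 1) → (3, 1) → (3, 2) → (6, 2) → (6, 6)

Answer: 6, 6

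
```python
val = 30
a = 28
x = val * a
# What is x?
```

Trace:
`val = 30` → val = 30
`a = 28` → a = 28
`x = val * a` → x = 840
So x = 840

Answer: 840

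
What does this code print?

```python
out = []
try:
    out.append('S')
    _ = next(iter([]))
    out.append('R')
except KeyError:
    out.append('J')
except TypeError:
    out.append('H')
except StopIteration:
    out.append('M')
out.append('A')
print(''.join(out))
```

Execution trace: 'S' (try body) → 'M' (except StopIteration) → 'A' (after the try/except). Output: SMA

Answer: SMA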